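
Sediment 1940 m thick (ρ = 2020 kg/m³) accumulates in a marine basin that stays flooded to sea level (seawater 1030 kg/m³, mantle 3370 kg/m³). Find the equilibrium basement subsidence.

Submarine loading: the sediment displaces seawater, and the subsidence is in turn flooded, so s (ρ_m − ρ_w) = t (ρ_sed − ρ_w).
s = 1940 m × (2020 − 1030) / (3370 − 1030) = 821 m.

821 m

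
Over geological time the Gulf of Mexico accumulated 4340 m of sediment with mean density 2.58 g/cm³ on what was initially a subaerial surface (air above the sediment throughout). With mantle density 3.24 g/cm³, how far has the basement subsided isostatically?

Subaerial load: s = t ρ_sed / ρ_m = 4340 m × 2.58/3.24 = 3460 m.

3460 m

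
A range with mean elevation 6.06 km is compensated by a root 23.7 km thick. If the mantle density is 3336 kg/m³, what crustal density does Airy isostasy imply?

2660 kg/m³

ρ_c h = (ρ_m − ρ_c) r → ρ_c (h + r) = ρ_m r → ρ_c = ρ_m r / (h + r).
ρ_c = 3336 × 23.7 km / (6.06 km + 23.7 km) = 2660 kg/m³.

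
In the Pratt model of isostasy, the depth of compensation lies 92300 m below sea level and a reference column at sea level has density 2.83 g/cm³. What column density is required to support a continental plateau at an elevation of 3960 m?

2.71 g/cm³

Pratt balance: ρ_ref D = ρ (D + h).
ρ = ρ_ref D/(D + h) = 2.83 × 92300 m/(92300 m + 3960 m) = 2.71 g/cm³.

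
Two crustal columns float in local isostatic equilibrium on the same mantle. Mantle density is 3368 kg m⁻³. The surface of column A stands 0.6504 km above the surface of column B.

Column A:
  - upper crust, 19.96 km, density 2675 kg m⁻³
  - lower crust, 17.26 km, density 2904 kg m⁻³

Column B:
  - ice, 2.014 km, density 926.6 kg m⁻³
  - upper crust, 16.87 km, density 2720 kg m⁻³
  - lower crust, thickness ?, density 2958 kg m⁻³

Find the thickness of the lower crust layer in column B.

9.27 km

Take the compensation level at the base of the deeper column (depth z_c below the surface of column A) and equate Σ ρ_i t_i down to z_c; mantle fills any gap and the z_c terms cancel.
Column A: 19.96×2675 + 17.26×2904 + (z_c − 37.22)×3368
Column B: 0.6504×0 + 2.014×926.6 + 16.87×2720 + x×2958 + (z_c − 0.6504 − 18.884 − x)×3368
The z_c×3368 term appears on both sides and cancels. Collect the known terms of each column as K = Σ(ρt)_known − 3368 × (depth of known layers): K_A = 103516.04 − 3368×37.22 = −21840.92; K_B = 47752.5724 − 3368×(0.6504 + 18.884) = −18039.2868.
Balance: K_A = K_B − x×(3368 − 2958), so x = (K_B − K_A)/(3368 − 2958) = 3801.63/410 = 9.27 km.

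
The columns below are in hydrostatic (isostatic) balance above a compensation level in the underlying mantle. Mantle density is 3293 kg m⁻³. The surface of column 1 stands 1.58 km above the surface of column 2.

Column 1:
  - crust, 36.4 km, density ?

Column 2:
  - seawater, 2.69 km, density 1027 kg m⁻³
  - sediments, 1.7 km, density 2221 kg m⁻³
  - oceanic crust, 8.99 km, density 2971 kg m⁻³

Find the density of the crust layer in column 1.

2850 kg m⁻³

Take the compensation level at the base of the deeper column (depth z_c below the surface of column 1) and equate Σ ρ_i t_i down to z_c; mantle fills any gap and the z_c terms cancel.
Column 1: 36.4×ρ + (z_c − 36.4)×3293
Column 2: 1.58×0 + 2.69×1027 + 1.7×2221 + 8.99×2971 + (z_c − 1.58 − 13.38)×3293
The z_c×3293 term appears on both sides and cancels. Collect the known terms of each column as K = Σ(ρt)_known − 3293 × (depth of known layers): K_1 = 0 − 3293×36.4 = −119865.2; K_2 = 33247.62 − 3293×(1.58 + 13.38) = −16015.66.
Balance: K_1 + 36.4×ρ = K_2, so ρ = (K_2 − K_1)/36.4 = 103850/36.4 = 2850 kg m⁻³.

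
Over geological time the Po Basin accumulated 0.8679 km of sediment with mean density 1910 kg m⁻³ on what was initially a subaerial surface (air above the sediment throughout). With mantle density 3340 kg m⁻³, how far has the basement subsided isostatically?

0.496 km

Subaerial load: s = t ρ_sed / ρ_m = 0.8679 km × 1910/3340 = 0.496 km.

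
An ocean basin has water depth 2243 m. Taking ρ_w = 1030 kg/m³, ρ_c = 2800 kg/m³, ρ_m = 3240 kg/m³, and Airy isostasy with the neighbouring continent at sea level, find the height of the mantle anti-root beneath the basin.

Balancing pressure at the compensation depth: replacing crust with seawater at the top is compensated by replacing crust with mantle at the base: d (ρ_c − ρ_w) = a (ρ_m − ρ_c).
a = d (ρ_c − ρ_w)/(ρ_m − ρ_c) = 2243 m × 1770/440 = 9020 m.

9020 m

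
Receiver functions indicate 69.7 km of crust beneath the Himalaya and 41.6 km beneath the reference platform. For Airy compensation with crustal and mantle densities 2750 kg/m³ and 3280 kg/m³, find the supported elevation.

Excess crust Δ = 69.7 km − 41.6 km = 28.1 km, split between elevation h and root r with h + r = Δ.
Airy balance ρ_c h = (ρ_m − ρ_c) r gives r = h ρ_c/(ρ_m − ρ_c), so h (1 + ρ_c/(ρ_m − ρ_c)) = Δ, i.e. h = Δ (ρ_m − ρ_c)/ρ_m.
h = 28.1 km × 530/3280 = 4.54 km.

4.54 km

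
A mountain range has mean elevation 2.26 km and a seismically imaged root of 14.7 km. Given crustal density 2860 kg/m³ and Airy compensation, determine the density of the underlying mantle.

3300 kg/m³

Airy balance: ρ_c h = (ρ_m − ρ_c) r → ρ_m = ρ_c (1 + h/r).
ρ_m = 2860 × (1 + 2.26 km/14.7 km) = 3300 kg/m³.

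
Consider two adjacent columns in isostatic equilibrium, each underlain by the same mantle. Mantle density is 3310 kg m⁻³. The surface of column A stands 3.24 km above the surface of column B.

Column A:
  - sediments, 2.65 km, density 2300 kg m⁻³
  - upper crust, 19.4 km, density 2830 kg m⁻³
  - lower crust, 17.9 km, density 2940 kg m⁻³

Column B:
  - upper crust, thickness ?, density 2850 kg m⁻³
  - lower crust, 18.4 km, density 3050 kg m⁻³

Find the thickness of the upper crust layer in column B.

Take the compensation level at the base of the deeper column (depth z_c below the surface of column A) and equate Σ ρ_i t_i down to z_c; mantle fills any gap and the z_c terms cancel.
Column A: 2.65×2300 + 19.4×2830 + 17.9×2940 + (z_c − 39.95)×3310
Column B: 3.24×0 + x×2850 + 18.4×3050 + (z_c − 3.24 − 18.4 − x)×3310
The z_c×3310 term appears on both sides and cancels. Collect the known terms of each column as K = Σ(ρt)_known − 3310 × (depth of known layers): K_A = 113623 − 3310×39.95 = −18611.5; K_B = 56120 − 3310×(3.24 + 18.4) = −15508.4.
Balance: K_A = K_B − x×(3310 − 2850), so x = (K_B − K_A)/(3310 − 2850) = 3103.1/460 = 6.75 km.

6.75 km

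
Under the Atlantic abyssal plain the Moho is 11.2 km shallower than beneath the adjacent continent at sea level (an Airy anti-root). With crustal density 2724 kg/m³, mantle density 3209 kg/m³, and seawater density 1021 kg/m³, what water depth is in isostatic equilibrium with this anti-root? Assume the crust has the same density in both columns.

3.19 km

Replacing a thickness d of crust by seawater at the top must be balanced by replacing crust with mantle at the base: d (ρ_c − ρ_w) = a (ρ_m − ρ_c).
d = a (ρ_m − ρ_c)/(ρ_c − ρ_w) = 11.2 km × 485/1703 = 3.19 km.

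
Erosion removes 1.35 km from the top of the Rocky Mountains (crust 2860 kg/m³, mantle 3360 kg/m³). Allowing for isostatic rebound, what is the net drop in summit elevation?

0.201 km

Rebound u = e ρ_c/ρ_m = 1.35 km × 2860/3360 = 1.149 km.
Net surface drop = e − u = 1.35 km − 1.149 km = e (ρ_m − ρ_c)/ρ_m = 0.201 km.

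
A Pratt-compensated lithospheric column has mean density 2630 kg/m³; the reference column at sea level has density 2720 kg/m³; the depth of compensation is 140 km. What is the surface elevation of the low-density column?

4.79 km

ρ_ref D = ρ (D + h) → h = D (ρ_ref − ρ)/ρ.
h = 140 km × (2720 − 2630)/2630 = 4.79 km.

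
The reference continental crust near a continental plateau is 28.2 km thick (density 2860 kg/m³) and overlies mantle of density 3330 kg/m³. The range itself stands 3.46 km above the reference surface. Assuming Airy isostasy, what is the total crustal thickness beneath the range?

Root depth r = h ρ_c / (ρ_m − ρ_c) = 3.46 km × 2860 / 470 = 21.05 km.
Total thickness = T + h + r = 28.2 km + 3.46 km + 21.05 km = 52.7 km.

52.7 km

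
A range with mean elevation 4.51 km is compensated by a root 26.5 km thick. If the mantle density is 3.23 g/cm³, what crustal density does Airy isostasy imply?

2.76 g/cm³

ρ_c h = (ρ_m − ρ_c) r → ρ_c (h + r) = ρ_m r → ρ_c = ρ_m r / (h + r).
ρ_c = 3.23 × 26.5 km / (4.51 km + 26.5 km) = 2.76 g/cm³.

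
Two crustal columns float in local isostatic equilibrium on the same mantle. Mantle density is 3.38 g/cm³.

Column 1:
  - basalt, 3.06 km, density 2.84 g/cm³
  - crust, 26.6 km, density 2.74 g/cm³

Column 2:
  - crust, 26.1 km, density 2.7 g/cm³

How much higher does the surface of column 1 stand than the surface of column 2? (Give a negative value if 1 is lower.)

0.275 km

For any compensation level in the mantle, the mantle terms cancel and isostasy reduces to e = (Σt_1 − Σt_2) − (Σ(ρt)_1 − Σ(ρt)_2) / ρ_m.
Σt_1 = 29.66 km; Σt_2 = 26.1 km; Σ(ρt)_1 = 81.5744; Σ(ρt)_2 = 70.47 (in km·g/cm³).
e = (29.66 − 26.1) − (81.5744 − 70.47) / 3.38 = 0.275 km.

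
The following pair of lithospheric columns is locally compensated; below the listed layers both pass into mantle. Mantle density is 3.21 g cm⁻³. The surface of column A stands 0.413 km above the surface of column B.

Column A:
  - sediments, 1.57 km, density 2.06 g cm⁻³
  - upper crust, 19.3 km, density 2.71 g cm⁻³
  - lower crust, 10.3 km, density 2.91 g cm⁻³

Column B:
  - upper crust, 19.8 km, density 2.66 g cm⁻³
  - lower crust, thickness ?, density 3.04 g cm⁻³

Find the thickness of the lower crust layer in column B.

13.7 km

Take the compensation level at the base of the deeper column (depth z_c below the surface of column A) and equate Σ ρ_i t_i down to z_c; mantle fills any gap and the z_c terms cancel.
Column A: 1.57×2.06 + 19.3×2.71 + 10.3×2.91 + (z_c − 31.17)×3.21
Column B: 0.413×0 + 19.8×2.66 + x×3.04 + (z_c − 0.413 − 19.8 − x)×3.21
The z_c×3.21 term appears on both sides and cancels. Collect the known terms of each column as K = Σ(ρt)_known − 3.21 × (depth of known layers): K_A = 85.5102 − 3.21×31.17 = −14.5455; K_B = 52.668 − 3.21×(0.413 + 19.8) = −12.21573.
Balance: K_A = K_B − x×(3.21 − 3.04), so x = (K_B − K_A)/(3.21 − 3.04) = 2.32977/0.17 = 13.7 km.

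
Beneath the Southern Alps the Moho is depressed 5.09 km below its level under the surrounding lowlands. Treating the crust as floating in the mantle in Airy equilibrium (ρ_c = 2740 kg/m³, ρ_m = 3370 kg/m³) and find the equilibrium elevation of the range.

Balancing pressure at the compensation depth: ρ_c h = (ρ_m − ρ_c) r.
h = r (ρ_m − ρ_c) / ρ_c = 5.09 km × (3370 − 2740) / 2740 = 1.17 km.

1.17 km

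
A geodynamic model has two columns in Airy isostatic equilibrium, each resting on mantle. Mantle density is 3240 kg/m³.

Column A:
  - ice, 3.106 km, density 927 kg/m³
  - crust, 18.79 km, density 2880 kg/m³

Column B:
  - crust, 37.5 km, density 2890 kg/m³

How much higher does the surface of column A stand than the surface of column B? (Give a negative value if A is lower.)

0.254 km

For any compensation level in the mantle, the mantle terms cancel and isostasy reduces to e = (Σt_A − Σt_B) − (Σ(ρt)_A − Σ(ρt)_B) / ρ_m.
Σt_A = 21.896 km; Σt_B = 37.5 km; Σ(ρt)_A = 56994.462; Σ(ρt)_B = 108375 (in km·kg/m³).
e = (21.896 − 37.5) − (56994.462 − 108375) / 3240 = 0.254 km.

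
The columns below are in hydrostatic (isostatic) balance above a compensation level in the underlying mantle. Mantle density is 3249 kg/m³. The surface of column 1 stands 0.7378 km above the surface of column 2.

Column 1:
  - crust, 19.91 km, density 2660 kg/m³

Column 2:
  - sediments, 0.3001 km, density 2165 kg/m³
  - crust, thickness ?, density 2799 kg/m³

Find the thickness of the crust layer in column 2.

Take the compensation level at the base of the deeper column (depth z_c below the surface of column 1) and equate Σ ρ_i t_i down to z_c; mantle fills any gap and the z_c terms cancel.
Column 1: 19.91×2660 + (z_c − 19.91)×3249
Column 2: 0.7378×0 + 0.3001×2165 + x×2799 + (z_c − 0.7378 − 0.3001 − x)×3249
The z_c×3249 term appears on both sides and cancels. Collect the known terms of each column as K = Σ(ρt)_known − 3249 × (depth of known layers): K_1 = 52960.6 − 3249×19.91 = −11726.99; K_2 = 649.7165 − 3249×(0.7378 + 0.3001) = −2722.4206.
Balance: K_1 = K_2 − x×(3249 − 2799), so x = (K_2 − K_1)/(3249 − 2799) = 9004.57/450 = 20 km.

20 km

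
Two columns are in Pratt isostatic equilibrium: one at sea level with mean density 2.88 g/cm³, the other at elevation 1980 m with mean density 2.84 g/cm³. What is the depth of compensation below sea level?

ρ_ref D = ρ (D + h) → D (ρ_ref − ρ) = ρ h.
D = ρ h/(ρ_ref − ρ) = 2.84 × 1980 m/(2.88 − 2.84) = 141000 m.

141000 m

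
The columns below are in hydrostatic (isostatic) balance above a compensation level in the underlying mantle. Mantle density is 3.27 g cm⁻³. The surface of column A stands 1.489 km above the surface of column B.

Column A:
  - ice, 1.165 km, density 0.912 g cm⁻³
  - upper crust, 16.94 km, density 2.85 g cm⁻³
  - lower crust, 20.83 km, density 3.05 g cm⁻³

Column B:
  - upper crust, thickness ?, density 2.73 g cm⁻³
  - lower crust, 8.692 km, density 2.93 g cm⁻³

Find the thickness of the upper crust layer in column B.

Take the compensation level at the base of the deeper column (depth z_c below the surface of column A) and equate Σ ρ_i t_i down to z_c; mantle fills any gap and the z_c terms cancel.
Column A: 1.165×0.912 + 16.94×2.85 + 20.83×3.05 + (z_c − 38.935)×3.27
Column B: 1.489×0 + x×2.73 + 8.692×2.93 + (z_c − 1.489 − 8.692 − x)×3.27
The z_c×3.27 term appears on both sides and cancels. Collect the known terms of each column as K = Σ(ρt)_known − 3.27 × (depth of known layers): K_A = 112.87298 − 3.27×38.935 = −14.44447; K_B = 25.46756 − 3.27×(1.489 + 8.692) = −7.82431.
Balance: K_A = K_B − x×(3.27 − 2.73), so x = (K_B − K_A)/(3.27 − 2.73) = 6.62016/0.54 = 12.3 km.

12.3 km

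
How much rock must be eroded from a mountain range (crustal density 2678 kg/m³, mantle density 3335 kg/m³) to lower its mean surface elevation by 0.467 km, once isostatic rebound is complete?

Net drop Δ = e − u = e − e ρ_c/ρ_m = e (ρ_m − ρ_c)/ρ_m.
e = Δ ρ_m/(ρ_m − ρ_c) = 0.467 km × 3335/657 = 2.37 km.

2.37 km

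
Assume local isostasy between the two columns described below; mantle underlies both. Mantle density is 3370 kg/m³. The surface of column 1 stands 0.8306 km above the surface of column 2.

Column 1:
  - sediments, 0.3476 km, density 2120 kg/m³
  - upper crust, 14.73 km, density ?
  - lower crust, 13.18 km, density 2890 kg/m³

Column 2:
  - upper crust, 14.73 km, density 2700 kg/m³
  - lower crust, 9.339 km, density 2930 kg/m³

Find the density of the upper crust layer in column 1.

Take the compensation level at the base of the deeper column (depth z_c below the surface of column 1) and equate Σ ρ_i t_i down to z_c; mantle fills any gap and the z_c terms cancel.
Column 1: 0.3476×2120 + 14.73×ρ + 13.18×2890 + (z_c − 28.2576)×3370
Column 2: 0.8306×0 + 14.73×2700 + 9.339×2930 + (z_c − 0.8306 − 24.069)×3370
The z_c×3370 term appears on both sides and cancels. Collect the known terms of each column as K = Σ(ρt)_known − 3370 × (depth of known layers): K_1 = 38827.112 − 3370×28.2576 = −56401; K_2 = 67134.27 − 3370×(0.8306 + 24.069) = −16777.382.
Balance: K_1 + 14.73×ρ = K_2, so ρ = (K_2 − K_1)/14.73 = 39623.6/14.73 = 2690 kg/m³.

2690 kg/m³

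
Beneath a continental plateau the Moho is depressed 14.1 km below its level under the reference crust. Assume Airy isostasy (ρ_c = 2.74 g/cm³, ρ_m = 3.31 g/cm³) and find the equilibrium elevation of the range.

Isostatic balance requires: ρ_c h = (ρ_m − ρ_c) r.
h = r (ρ_m − ρ_c) / ρ_c = 14.1 km × (3.31 − 2.74) / 2.74 = 2.93 km.

2.93 km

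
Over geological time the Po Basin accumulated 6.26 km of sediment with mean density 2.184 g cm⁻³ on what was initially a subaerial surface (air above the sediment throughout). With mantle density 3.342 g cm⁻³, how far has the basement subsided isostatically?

Subaerial load: s = t ρ_sed / ρ_m = 6.26 km × 2.184/3.342 = 4.09 km.

4.09 km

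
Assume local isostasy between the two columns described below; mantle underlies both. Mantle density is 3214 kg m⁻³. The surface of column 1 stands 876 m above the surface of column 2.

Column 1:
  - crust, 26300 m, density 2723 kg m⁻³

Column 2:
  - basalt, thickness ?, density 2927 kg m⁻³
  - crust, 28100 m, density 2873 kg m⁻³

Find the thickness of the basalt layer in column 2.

1800 m

Take the compensation level at the base of the deeper column (depth z_c below the surface of column 1) and equate Σ ρ_i t_i down to z_c; mantle fills any gap and the z_c terms cancel.
Column 1: 26300×2723 + (z_c − 26300)×3214
Column 2: 876×0 + x×2927 + 28100×2873 + (z_c − 876 − 28100 − x)×3214
The z_c×3214 term appears on both sides and cancels. Collect the known terms of each column as K = Σ(ρt)_known − 3214 × (depth of known layers): K_1 = 71614900 − 3214×26300 = −12913300; K_2 = 80731300 − 3214×(876 + 28100) = −12397564.
Balance: K_1 = K_2 − x×(3214 − 2927), so x = (K_2 − K_1)/(3214 − 2927) = 515736/287 = 1800 m.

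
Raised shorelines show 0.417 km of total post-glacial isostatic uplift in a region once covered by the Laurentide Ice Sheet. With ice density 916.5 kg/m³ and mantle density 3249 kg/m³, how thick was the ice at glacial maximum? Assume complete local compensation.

1.48 km

u = t ρ_ice/ρ_m → t = u ρ_m/ρ_ice = 0.417 km × 3249/916.5 = 1.48 km.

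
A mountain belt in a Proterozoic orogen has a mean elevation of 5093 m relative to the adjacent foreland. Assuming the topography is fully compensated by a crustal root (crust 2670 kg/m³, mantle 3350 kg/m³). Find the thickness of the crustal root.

Isostatic balance requires: the weight of the topography is balanced by the buoyancy of the root, ρ_c h = (ρ_m − ρ_c) r.
r = h · ρ_c / (ρ_m − ρ_c) = 5093 m × 2670 / (3350 − 2670) = 20000 m.

20000 m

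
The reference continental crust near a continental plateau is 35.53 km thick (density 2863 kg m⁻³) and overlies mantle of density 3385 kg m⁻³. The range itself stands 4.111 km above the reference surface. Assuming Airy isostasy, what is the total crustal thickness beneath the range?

62.2 km

Root depth r = h ρ_c / (ρ_m − ρ_c) = 4.111 km × 2863 / 522 = 22.55 km.
Total thickness = T + h + r = 35.53 km + 4.111 km + 22.55 km = 62.2 km.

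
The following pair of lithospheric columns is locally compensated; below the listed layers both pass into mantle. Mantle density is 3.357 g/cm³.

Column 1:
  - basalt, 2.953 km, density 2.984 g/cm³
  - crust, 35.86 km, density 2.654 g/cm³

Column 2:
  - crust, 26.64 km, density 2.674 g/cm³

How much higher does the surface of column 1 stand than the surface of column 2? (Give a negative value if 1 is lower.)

For any compensation level in the mantle, the mantle terms cancel and isostasy reduces to e = (Σt_1 − Σt_2) − (Σ(ρt)_1 − Σ(ρt)_2) / ρ_m.
Σt_1 = 38.813 km; Σt_2 = 26.64 km; Σ(ρt)_1 = 103.984192; Σ(ρt)_2 = 71.23536 (in km·g/cm³).
e = (38.813 − 26.64) − (103.984192 − 71.23536) / 3.357 = 2.42 km.

2.42 km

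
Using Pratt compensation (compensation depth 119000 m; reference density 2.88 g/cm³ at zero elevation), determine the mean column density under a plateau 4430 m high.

Pratt balance: ρ_ref D = ρ (D + h).
ρ = ρ_ref D/(D + h) = 2.88 × 119000 m/(119000 m + 4430 m) = 2.78 g/cm³.

2.78 g/cm³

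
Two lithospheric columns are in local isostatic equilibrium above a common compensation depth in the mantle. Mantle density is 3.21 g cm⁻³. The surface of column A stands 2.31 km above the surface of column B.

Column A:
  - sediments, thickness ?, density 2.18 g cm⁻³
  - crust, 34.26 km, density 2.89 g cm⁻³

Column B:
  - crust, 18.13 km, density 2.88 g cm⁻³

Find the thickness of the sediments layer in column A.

2.36 km

Take the compensation level at the base of the deeper column (depth z_c below the surface of column A) and equate Σ ρ_i t_i down to z_c; mantle fills any gap and the z_c terms cancel.
Column A: x×2.18 + 34.26×2.89 + (z_c − 34.26 − x)×3.21
Column B: 2.31×0 + 18.13×2.88 + (z_c − 2.31 − 18.13)×3.21
The z_c×3.21 term appears on both sides and cancels. Collect the known terms of each column as K = Σ(ρt)_known − 3.21 × (depth of known layers): K_A = 99.0114 − 3.21×34.26 = −10.9632; K_B = 52.2144 − 3.21×(2.31 + 18.13) = −13.398.
Balance: K_A − x×(3.21 − 2.18) = K_B, so x = (K_A − K_B)/(3.21 − 2.18) = 2.4348/1.03 = 2.36 km.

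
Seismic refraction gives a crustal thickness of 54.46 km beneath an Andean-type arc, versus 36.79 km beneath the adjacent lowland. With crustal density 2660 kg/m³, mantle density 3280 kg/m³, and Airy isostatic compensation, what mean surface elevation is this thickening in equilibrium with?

3.34 km

Excess crust Δ = 54.46 km − 36.79 km = 17.67 km, split between elevation h and root r with h + r = Δ.
Airy balance ρ_c h = (ρ_m − ρ_c) r gives r = h ρ_c/(ρ_m − ρ_c), so h (1 + ρ_c/(ρ_m − ρ_c)) = Δ, i.e. h = Δ (ρ_m − ρ_c)/ρ_m.
h = 17.67 km × 620/3280 = 3.34 km.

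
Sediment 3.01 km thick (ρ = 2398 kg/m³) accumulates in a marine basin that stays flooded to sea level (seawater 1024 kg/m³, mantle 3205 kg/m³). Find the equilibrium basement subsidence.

1.9 km

Submarine loading: the sediment displaces seawater, and the subsidence is in turn flooded, so s (ρ_m − ρ_w) = t (ρ_sed − ρ_w).
s = 3.01 km × (2398 − 1024) / (3205 − 1024) = 1.9 km.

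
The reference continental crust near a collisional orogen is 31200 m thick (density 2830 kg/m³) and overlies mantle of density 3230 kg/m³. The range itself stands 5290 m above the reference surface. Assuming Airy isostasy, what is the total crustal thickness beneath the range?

Root depth r = h ρ_c / (ρ_m − ρ_c) = 5290 m × 2830 / 400 = 37430 m.
Total thickness = T + h + r = 31200 m + 5290 m + 37430 m = 73900 m.

73900 m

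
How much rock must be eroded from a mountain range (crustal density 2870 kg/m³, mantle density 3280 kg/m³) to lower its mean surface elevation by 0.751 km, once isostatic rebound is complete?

6.01 km

Net drop Δ = e − u = e − e ρ_c/ρ_m = e (ρ_m − ρ_c)/ρ_m.
e = Δ ρ_m/(ρ_m − ρ_c) = 0.751 km × 3280/410 = 6.01 km.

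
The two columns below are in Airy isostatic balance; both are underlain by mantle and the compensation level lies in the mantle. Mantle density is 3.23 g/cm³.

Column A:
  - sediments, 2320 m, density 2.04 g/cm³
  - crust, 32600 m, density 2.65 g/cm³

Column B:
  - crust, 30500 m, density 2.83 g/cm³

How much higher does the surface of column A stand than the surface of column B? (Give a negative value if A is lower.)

2930 m

For any compensation level in the mantle, the mantle terms cancel and isostasy reduces to e = (Σt_A − Σt_B) − (Σ(ρt)_A − Σ(ρt)_B) / ρ_m.
Σt_A = 34920 m; Σt_B = 30500 m; Σ(ρt)_A = 91122.8; Σ(ρt)_B = 86315 (in m·g/cm³).
e = (34920 − 30500) − (91122.8 − 86315) / 3.23 = 2930 m.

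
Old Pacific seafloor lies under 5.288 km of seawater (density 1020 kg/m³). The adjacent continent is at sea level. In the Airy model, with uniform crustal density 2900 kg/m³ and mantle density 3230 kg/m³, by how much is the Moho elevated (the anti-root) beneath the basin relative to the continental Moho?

30.1 km

Equating mass per unit area of the two columns: replacing crust with seawater at the top is compensated by replacing crust with mantle at the base: d (ρ_c − ρ_w) = a (ρ_m − ρ_c).
a = d (ρ_c − ρ_w)/(ρ_m − ρ_c) = 5.288 km × 1880/330 = 30.1 km.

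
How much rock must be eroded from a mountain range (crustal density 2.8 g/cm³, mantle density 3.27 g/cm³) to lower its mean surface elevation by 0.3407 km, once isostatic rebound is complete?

Net drop Δ = e − u = e − e ρ_c/ρ_m = e (ρ_m − ρ_c)/ρ_m.
e = Δ ρ_m/(ρ_m − ρ_c) = 0.3407 km × 3.27/0.47 = 2.37 km.

2.37 km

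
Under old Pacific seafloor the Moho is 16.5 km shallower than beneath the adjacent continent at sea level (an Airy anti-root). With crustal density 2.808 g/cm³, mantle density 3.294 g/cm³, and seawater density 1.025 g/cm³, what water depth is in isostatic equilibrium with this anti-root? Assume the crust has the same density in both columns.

Replacing a thickness d of crust by seawater at the top must be balanced by replacing crust with mantle at the base: d (ρ_c − ρ_w) = a (ρ_m − ρ_c).
d = a (ρ_m − ρ_c)/(ρ_c − ρ_w) = 16.5 km × 0.486/1.783 = 4.5 km.

4.5 km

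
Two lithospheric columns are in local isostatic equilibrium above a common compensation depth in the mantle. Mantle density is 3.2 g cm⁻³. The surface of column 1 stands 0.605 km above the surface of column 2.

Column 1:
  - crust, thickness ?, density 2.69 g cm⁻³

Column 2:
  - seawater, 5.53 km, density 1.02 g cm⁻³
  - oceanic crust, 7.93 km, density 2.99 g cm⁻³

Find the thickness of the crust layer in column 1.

Take the compensation level at the base of the deeper column (depth z_c below the surface of column 1) and equate Σ ρ_i t_i down to z_c; mantle fills any gap and the z_c terms cancel.
Column 1: x×2.69 + (z_c − 0 − x)×3.2
Column 2: 0.605×0 + 5.53×1.02 + 7.93×2.99 + (z_c − 0.605 − 13.46)×3.2
The z_c×3.2 term appears on both sides and cancels. Collect the known terms of each column as K = Σ(ρt)_known − 3.2 × (depth of known layers): K_1 = 0 − 3.2×0 = 0; K_2 = 29.3513 − 3.2×(0.605 + 13.46) = −15.6567.
Balance: K_1 − x×(3.2 − 2.69) = K_2, so x = (K_1 − K_2)/(3.2 − 2.69) = 15.6567/0.51 = 30.7 km.

30.7 km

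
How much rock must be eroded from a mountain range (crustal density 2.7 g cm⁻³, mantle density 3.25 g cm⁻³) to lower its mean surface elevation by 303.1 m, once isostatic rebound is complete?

1790 m

Net drop Δ = e − u = e − e ρ_c/ρ_m = e (ρ_m − ρ_c)/ρ_m.
e = Δ ρ_m/(ρ_m − ρ_c) = 303.1 m × 3.25/0.55 = 1790 m.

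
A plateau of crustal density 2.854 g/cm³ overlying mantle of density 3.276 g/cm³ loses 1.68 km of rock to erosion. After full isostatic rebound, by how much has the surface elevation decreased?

Rebound u = e ρ_c/ρ_m = 1.68 km × 2.854/3.276 = 1.464 km.
Net surface drop = e − u = 1.68 km − 1.464 km = e (ρ_m − ρ_c)/ρ_m = 0.216 km.

0.216 km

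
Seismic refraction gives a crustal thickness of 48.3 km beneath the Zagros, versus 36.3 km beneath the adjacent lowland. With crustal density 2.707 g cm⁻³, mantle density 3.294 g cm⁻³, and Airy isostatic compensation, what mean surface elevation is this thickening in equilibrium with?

2.14 km

Excess crust Δ = 48.3 km − 36.3 km = 12 km, split between elevation h and root r with h + r = Δ.
Airy balance ρ_c h = (ρ_m − ρ_c) r gives r = h ρ_c/(ρ_m − ρ_c), so h (1 + ρ_c/(ρ_m − ρ_c)) = Δ, i.e. h = Δ (ρ_m − ρ_c)/ρ_m.
h = 12 km × 0.587/3.294 = 2.14 km.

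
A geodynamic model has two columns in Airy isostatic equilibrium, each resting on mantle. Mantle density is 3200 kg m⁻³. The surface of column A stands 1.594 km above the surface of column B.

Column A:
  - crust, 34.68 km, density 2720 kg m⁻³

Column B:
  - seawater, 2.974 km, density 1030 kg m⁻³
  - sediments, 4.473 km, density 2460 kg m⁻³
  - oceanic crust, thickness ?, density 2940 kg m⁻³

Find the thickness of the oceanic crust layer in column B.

6.85 km

Take the compensation level at the base of the deeper column (depth z_c below the surface of column A) and equate Σ ρ_i t_i down to z_c; mantle fills any gap and the z_c terms cancel.
Column A: 34.68×2720 + (z_c − 34.68)×3200
Column B: 1.594×0 + 2.974×1030 + 4.473×2460 + x×2940 + (z_c − 1.594 − 7.447 − x)×3200
The z_c×3200 term appears on both sides and cancels. Collect the known terms of each column as K = Σ(ρt)_known − 3200 × (depth of known layers): K_A = 94329.6 − 3200×34.68 = −16646.4; K_B = 14066.8 − 3200×(1.594 + 7.447) = −14864.4.
Balance: K_A = K_B − x×(3200 − 2940), so x = (K_B − K_A)/(3200 − 2940) = 1782/260 = 6.85 km.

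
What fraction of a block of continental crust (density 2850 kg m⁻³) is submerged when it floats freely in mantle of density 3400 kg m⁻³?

83.8%

Submerged fraction = ρ_obj/ρ_fluid = 2850/3400 = 83.8%.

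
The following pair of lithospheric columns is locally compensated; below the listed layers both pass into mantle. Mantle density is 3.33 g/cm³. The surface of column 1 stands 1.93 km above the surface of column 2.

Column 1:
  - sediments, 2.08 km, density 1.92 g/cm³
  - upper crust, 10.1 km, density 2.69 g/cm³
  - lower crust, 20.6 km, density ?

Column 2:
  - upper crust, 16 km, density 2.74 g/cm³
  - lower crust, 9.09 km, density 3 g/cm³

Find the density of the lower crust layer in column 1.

Take the compensation level at the base of the deeper column (depth z_c below the surface of column 1) and equate Σ ρ_i t_i down to z_c; mantle fills any gap and the z_c terms cancel.
Column 1: 2.08×1.92 + 10.1×2.69 + 20.6×ρ + (z_c − 32.78)×3.33
Column 2: 1.93×0 + 16×2.74 + 9.09×3 + (z_c − 1.93 − 25.09)×3.33
The z_c×3.33 term appears on both sides and cancels. Collect the known terms of each column as K = Σ(ρt)_known − 3.33 × (depth of known layers): K_1 = 31.1626 − 3.33×32.78 = −77.9948; K_2 = 71.11 − 3.33×(1.93 + 25.09) = −18.8666.
Balance: K_1 + 20.6×ρ = K_2, so ρ = (K_2 − K_1)/20.6 = 59.1282/20.6 = 2.87 g/cm³.

2.87 g/cm³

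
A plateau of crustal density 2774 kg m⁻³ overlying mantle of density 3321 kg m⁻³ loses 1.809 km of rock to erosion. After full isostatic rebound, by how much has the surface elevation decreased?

0.298 km

Rebound u = e ρ_c/ρ_m = 1.809 km × 2774/3321 = 1.511 km.
Net surface drop = e − u = 1.809 km − 1.511 km = e (ρ_m − ρ_c)/ρ_m = 0.298 km.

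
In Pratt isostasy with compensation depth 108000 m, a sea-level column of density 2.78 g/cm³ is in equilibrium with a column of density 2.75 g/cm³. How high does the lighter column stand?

1180 m

ρ_ref D = ρ (D + h) → h = D (ρ_ref − ρ)/ρ.
h = 108000 m × (2.78 − 2.75)/2.75 = 1180 m.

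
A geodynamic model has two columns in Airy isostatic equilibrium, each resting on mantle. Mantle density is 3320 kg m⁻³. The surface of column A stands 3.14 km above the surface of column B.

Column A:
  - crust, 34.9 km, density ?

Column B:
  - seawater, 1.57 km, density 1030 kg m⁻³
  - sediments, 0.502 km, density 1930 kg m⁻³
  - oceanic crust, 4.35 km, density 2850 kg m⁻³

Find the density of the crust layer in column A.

Take the compensation level at the base of the deeper column (depth z_c below the surface of column A) and equate Σ ρ_i t_i down to z_c; mantle fills any gap and the z_c terms cancel.
Column A: 34.9×ρ + (z_c − 34.9)×3320
Column B: 3.14×0 + 1.57×1030 + 0.502×1930 + 4.35×2850 + (z_c − 3.14 − 6.422)×3320
The z_c×3320 term appears on both sides and cancels. Collect the known terms of each column as K = Σ(ρt)_known − 3320 × (depth of known layers): K_A = 0 − 3320×34.9 = −115868; K_B = 14983.46 − 3320×(3.14 + 6.422) = −16762.38.
Balance: K_A + 34.9×ρ = K_B, so ρ = (K_B − K_A)/34.9 = 99105.6/34.9 = 2840 kg m⁻³.

2840 kg m⁻³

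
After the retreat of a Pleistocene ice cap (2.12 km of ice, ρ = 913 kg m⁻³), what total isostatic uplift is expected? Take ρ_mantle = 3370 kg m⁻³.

Removing the load lets mantle flow back in; uplift u satisfies ρ_ice t = ρ_m u.
u = t ρ_ice/ρ_m = 2.12 km × 913/3370 = 0.574 km.

0.574 km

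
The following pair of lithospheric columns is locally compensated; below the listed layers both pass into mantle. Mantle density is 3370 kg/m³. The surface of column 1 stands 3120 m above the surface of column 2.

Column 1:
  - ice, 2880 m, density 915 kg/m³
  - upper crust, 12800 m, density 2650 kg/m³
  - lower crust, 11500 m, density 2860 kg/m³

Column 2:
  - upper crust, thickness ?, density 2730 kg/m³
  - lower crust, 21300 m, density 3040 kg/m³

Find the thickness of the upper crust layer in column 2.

7200 m

Take the compensation level at the base of the deeper column (depth z_c below the surface of column 1) and equate Σ ρ_i t_i down to z_c; mantle fills any gap and the z_c terms cancel.
Column 1: 2880×915 + 12800×2650 + 11500×2860 + (z_c − 27180)×3370
Column 2: 3120×0 + x×2730 + 21300×3040 + (z_c − 3120 − 21300 − x)×3370
The z_c×3370 term appears on both sides and cancels. Collect the known terms of each column as K = Σ(ρt)_known − 3370 × (depth of known layers): K_1 = 69445200 − 3370×27180 = −22151400; K_2 = 64752000 − 3370×(3120 + 21300) = −17543400.
Balance: K_1 = K_2 − x×(3370 − 2730), so x = (K_2 − K_1)/(3370 − 2730) = 4608000/640 = 7200 m.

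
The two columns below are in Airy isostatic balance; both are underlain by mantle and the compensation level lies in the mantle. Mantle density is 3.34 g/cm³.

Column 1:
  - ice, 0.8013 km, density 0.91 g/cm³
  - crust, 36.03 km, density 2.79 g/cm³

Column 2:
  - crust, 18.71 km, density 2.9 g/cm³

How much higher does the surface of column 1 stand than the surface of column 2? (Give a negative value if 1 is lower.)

For any compensation level in the mantle, the mantle terms cancel and isostasy reduces to e = (Σt_1 − Σt_2) − (Σ(ρt)_1 − Σ(ρt)_2) / ρ_m.
Σt_1 = 36.8313 km; Σt_2 = 18.71 km; Σ(ρt)_1 = 101.252883; Σ(ρt)_2 = 54.259 (in km·g/cm³).
e = (36.8313 − 18.71) − (101.252883 − 54.259) / 3.34 = 4.05 km.

4.05 km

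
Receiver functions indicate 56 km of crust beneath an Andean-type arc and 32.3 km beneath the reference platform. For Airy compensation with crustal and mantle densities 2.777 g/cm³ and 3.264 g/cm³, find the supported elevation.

3.54 km

Excess crust Δ = 56 km − 32.3 km = 23.7 km, split between elevation h and root r with h + r = Δ.
Airy balance ρ_c h = (ρ_m − ρ_c) r gives r = h ρ_c/(ρ_m − ρ_c), so h (1 + ρ_c/(ρ_m − ρ_c)) = Δ, i.e. h = Δ (ρ_m − ρ_c)/ρ_m.
h = 23.7 km × 0.487/3.264 = 3.54 km.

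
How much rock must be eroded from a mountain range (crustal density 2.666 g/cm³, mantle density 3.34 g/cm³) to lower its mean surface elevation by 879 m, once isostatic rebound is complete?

Net drop Δ = e − u = e − e ρ_c/ρ_m = e (ρ_m − ρ_c)/ρ_m.
e = Δ ρ_m/(ρ_m − ρ_c) = 879 m × 3.34/0.674 = 4360 m.

4360 m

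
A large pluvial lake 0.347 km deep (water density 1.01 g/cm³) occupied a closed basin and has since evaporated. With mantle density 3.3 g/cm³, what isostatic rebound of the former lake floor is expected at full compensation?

0.106 km

u = d ρ_w/ρ_m = 0.347 km × 1.01/3.3 = 0.106 km.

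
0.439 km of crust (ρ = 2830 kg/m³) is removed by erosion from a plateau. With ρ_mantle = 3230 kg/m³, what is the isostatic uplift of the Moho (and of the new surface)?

Unloading: uplift u = e ρ_c/ρ_m = 0.439 km × 2830/3230 = 0.385 km.

0.385 km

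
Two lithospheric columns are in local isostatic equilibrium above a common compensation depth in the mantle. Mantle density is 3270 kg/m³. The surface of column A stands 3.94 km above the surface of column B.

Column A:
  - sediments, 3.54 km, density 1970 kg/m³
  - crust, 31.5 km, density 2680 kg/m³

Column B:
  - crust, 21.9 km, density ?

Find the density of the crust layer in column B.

Take the compensation level at the base of the deeper column (depth z_c below the surface of column A) and equate Σ ρ_i t_i down to z_c; mantle fills any gap and the z_c terms cancel.
Column A: 3.54×1970 + 31.5×2680 + (z_c − 35.04)×3270
Column B: 3.94×0 + 21.9×ρ + (z_c − 3.94 − 21.9)×3270
The z_c×3270 term appears on both sides and cancels. Collect the known terms of each column as K = Σ(ρt)_known − 3270 × (depth of known layers): K_A = 91393.8 − 3270×35.04 = −23187; K_B = 0 − 3270×(3.94 + 21.9) = −84496.8.
Balance: K_A = K_B + 21.9×ρ, so ρ = (K_A − K_B)/21.9 = 61309.8/21.9 = 2800 kg/m³.

2800 kg/m³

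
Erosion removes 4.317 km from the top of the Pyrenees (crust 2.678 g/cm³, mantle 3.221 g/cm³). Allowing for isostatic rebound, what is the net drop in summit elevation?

0.728 km

Rebound u = e ρ_c/ρ_m = 4.317 km × 2.678/3.221 = 3.589 km.
Net surface drop = e − u = 4.317 km − 3.589 km = e (ρ_m − ρ_c)/ρ_m = 0.728 km.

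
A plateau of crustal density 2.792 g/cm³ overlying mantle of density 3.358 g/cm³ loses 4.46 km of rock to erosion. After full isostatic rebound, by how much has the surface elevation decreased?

0.752 km

Rebound u = e ρ_c/ρ_m = 4.46 km × 2.792/3.358 = 3.708 km.
Net surface drop = e − u = 4.46 km − 3.708 km = e (ρ_m − ρ_c)/ρ_m = 0.752 km.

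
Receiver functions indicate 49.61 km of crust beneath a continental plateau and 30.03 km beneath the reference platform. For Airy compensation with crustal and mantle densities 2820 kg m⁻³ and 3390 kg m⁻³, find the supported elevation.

Excess crust Δ = 49.61 km − 30.03 km = 19.58 km, split between elevation h and root r with h + r = Δ.
Airy balance ρ_c h = (ρ_m − ρ_c) r gives r = h ρ_c/(ρ_m − ρ_c), so h (1 + ρ_c/(ρ_m − ρ_c)) = Δ, i.e. h = Δ (ρ_m − ρ_c)/ρ_m.
h = 19.58 km × 570/3390 = 3.29 km.

3.29 km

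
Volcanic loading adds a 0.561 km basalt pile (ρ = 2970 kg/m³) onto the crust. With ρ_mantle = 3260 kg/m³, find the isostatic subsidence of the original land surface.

Subaerial loading: s = t ρ_load / ρ_m.
s = 0.561 km × 2970/3260 = 0.511 km.

0.511 km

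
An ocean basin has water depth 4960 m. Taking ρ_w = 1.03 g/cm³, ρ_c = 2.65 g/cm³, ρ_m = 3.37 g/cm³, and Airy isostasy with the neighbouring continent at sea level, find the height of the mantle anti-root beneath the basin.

11200 m

By Archimedes' principle applied to the lithosphere: replacing crust with seawater at the top is compensated by replacing crust with mantle at the base: d (ρ_c − ρ_w) = a (ρ_m − ρ_c).
a = d (ρ_c − ρ_w)/(ρ_m − ρ_c) = 4960 m × 1.62/0.72 = 11200 m.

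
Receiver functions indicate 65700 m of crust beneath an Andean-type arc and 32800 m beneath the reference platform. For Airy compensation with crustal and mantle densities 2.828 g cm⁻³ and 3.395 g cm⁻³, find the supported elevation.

Excess crust Δ = 65700 m − 32800 m = 32900 m, split between elevation h and root r with h + r = Δ.
Airy balance ρ_c h = (ρ_m − ρ_c) r gives r = h ρ_c/(ρ_m − ρ_c), so h (1 + ρ_c/(ρ_m − ρ_c)) = Δ, i.e. h = Δ (ρ_m − ρ_c)/ρ_m.
h = 32900 m × 0.567/3.395 = 5490 m.

5490 m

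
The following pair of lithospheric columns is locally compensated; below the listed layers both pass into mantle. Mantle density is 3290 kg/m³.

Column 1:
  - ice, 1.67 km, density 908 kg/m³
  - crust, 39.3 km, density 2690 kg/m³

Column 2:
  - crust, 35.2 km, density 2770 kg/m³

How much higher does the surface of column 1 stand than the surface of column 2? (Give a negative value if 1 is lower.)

For any compensation level in the mantle, the mantle terms cancel and isostasy reduces to e = (Σt_1 − Σt_2) − (Σ(ρt)_1 − Σ(ρt)_2) / ρ_m.
Σt_1 = 40.97 km; Σt_2 = 35.2 km; Σ(ρt)_1 = 107233.36; Σ(ρt)_2 = 97504 (in km·kg/m³).
e = (40.97 − 35.2) − (107233.36 − 97504) / 3290 = 2.81 km.

2.81 km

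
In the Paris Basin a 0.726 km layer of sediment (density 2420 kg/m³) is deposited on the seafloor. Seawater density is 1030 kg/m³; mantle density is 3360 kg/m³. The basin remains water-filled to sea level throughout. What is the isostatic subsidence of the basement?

0.433 km

Submarine loading: the sediment displaces seawater, and the subsidence is in turn flooded, so s (ρ_m − ρ_w) = t (ρ_sed − ρ_w).
s = 0.726 km × (2420 − 1030) / (3360 − 1030) = 0.433 km.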